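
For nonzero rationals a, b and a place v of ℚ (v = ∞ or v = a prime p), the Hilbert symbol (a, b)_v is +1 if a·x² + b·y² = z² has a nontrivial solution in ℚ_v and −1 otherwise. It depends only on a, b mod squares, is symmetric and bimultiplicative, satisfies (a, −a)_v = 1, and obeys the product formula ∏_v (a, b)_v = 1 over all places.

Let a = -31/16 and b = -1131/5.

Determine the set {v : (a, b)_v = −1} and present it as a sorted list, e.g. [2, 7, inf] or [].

Mod squares: a ≡ -31, b ≡ -5655. Check v ∈ {∞, 2, 3, 5, 13, 29, 31}.
v=2: v_2(a)=-4, v_2(b)=0; units ≡ 1, 1 (mod 8); ε·ε+αω+βω = 0·0+-4·0+0·0 ≡ 0  ⇒  (a,b)_2 = +1.
v=13: a=13^0·(≡7), b=13^1·(≡6) mod 13; (7|13)=-1, (6|13)=-1; (−1)^{0·1·6}·(-1)^1·(-1)^0 = -1.
v=29: a=29^0·(≡18), b=29^1·(≡27) mod 29; (18|29)=-1, (27|29)=-1; (−1)^{0·1·14}·(-1)^1·(-1)^0 = -1.
v=5: a=5^0·(≡4), b=5^-1·(≡4) mod 5; (4|5)=+1, (4|5)=+1; (−1)^{0·-1·2}·(+1)^-1·(+1)^0 = +1.
v=∞: -31 < 0 and -5655 < 0  ⇒  (a,b)_∞ = -1.
v=3: a=3^0·(≡2), b=3^1·(≡2) mod 3; (2|3)=-1, (2|3)=-1; (−1)^{0·1·1}·(-1)^1·(-1)^0 = -1.
v=31: a=31^1·(≡29), b=31^0·(≡28) mod 31; (29|31)=-1, (28|31)=+1; (−1)^{1·0·15}·(-1)^0·(+1)^1 = +1.
Ram(-31, -5655) = {3, 13, 29, ∞}; no ℚ_3-point on the conic.

[3, 13, 29, inf]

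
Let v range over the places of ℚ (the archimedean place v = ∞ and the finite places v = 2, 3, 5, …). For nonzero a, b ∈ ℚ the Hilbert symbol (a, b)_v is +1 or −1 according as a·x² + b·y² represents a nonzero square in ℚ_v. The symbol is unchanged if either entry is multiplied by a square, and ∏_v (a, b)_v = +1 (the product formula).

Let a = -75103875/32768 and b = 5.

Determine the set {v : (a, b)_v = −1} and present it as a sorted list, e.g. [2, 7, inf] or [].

[2, 3, 5, 7]

(a, b) ≡ (-2310, 5) mod (ℚ^×)²; places V = {2, 3, 5, 7, 11, 17, ∞}.
(a,b)_7: α=1, u≡6; β=0, v≡5 (mod 7); (6|7)=-1, (5|7)=-1; sign (−1)^0·-1^0·-1^1 = -1.
(a,b)_11: α=1, u≡2; β=0, v≡5 (mod 11); (2|11)=-1, (5|11)=+1; sign (−1)^0·-1^0·+1^1 = +1.
(a,b)_∞: sgn(-2310)=−, sgn(5)=+, so +1.
(a,b)_3: α=3, u≡1; β=0, v≡2 (mod 3); (1|3)=+1, (2|3)=-1; sign (−1)^0·+1^0·-1^3 = -1.
(a,b)_5: α=3, u≡3; β=1, v≡1 (mod 5); (3|5)=-1, (1|5)=+1; sign (−1)^0·-1^1·+1^3 = -1.
(a,b)_2: α=-15, β=0; u≡5, v≡5 (mod 8); ε(u)ε(v)=0·0, αω(v)=-15·1, βω(u)=0·1; sum ≡ 1  ⇒  -1.
(a,b)_17: α=2, u≡8; β=0, v≡5 (mod 17); (8|17)=+1, (5|17)=-1; sign (−1)^0·+1^0·-1^2 = +1.
|Ram(-2310, 5)| = 4, even; anisotropic at {2, 3, 5, 7}.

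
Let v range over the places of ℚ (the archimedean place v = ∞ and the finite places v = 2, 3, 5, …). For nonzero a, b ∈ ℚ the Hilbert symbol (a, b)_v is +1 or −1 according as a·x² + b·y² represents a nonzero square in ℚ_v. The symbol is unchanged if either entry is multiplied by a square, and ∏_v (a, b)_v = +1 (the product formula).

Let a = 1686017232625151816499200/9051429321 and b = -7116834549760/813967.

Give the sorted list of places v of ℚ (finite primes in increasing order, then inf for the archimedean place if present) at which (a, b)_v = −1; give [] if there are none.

Mod squares: a ≡ 23, b ≡ -805. Check v ∈ {∞, 2, 3, 5, 7, 11, 13, 23, 31}.
v=5: a=5^2·(≡3), b=5^1·(≡4) mod 5; (3|5)=-1, (4|5)=+1; (−1)^{2·1·2}·(-1)^1·(+1)^2 = -1.
v=11: a=11^-2·(≡4), b=11^-2·(≡9) mod 11; (4|11)=+1, (9|11)=+1; (−1)^{-2·-2·5}·(+1)^-2·(+1)^-2 = +1.
v=∞: 23 > 0 and -805 < 0  ⇒  (a,b)_∞ = +1.
v=2: v_2(a)=18, v_2(b)=12; units ≡ 7, 3 (mod 8); ε·ε+αω+βω = 1·1+18·1+12·0 ≡ 1  ⇒  (a,b)_2 = -1.
v=7: a=7^2·(≡4), b=7^-1·(≡4) mod 7; (4|7)=+1, (4|7)=+1; (−1)^{2·-1·3}·(+1)^-1·(+1)^2 = +1.
v=3: a=3^-4·(≡2), b=3^0·(≡2) mod 3; (2|3)=-1, (2|3)=-1; (−1)^{-4·0·1}·(-1)^0·(-1)^-4 = +1.
v=23: a=23^5·(≡3), b=23^3·(≡14) mod 23; (3|23)=+1, (14|23)=-1; (−1)^{5·3·11}·(+1)^3·(-1)^5 = +1.
v=31: a=31^-4·(≡13), b=31^-2·(≡10) mod 31; (13|31)=-1, (10|31)=+1; (−1)^{-4·-2·15}·(-1)^-2·(+1)^-4 = +1.
v=13: a=13^8·(≡12), b=13^4·(≡4) mod 13; (12|13)=+1, (4|13)=+1; (−1)^{8·4·6}·(+1)^4·(+1)^8 = +1.
|Ram(23, -805)| = 2, even; anisotropic at {2, 5}.

[2, 5]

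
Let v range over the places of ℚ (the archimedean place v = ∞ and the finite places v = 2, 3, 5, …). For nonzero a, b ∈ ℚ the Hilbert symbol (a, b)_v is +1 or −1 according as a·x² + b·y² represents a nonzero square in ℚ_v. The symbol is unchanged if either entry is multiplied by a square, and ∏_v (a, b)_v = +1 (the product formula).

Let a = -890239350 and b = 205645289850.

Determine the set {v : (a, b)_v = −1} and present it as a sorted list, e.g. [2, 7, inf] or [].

(a, b) ≡ (-6006, 26) mod (ℚ^×)²; places V = {2, 3, 5, 7, 11, 13, ∞}.
(a,b)_13: α=1, u≡7; β=1, v≡8 (mod 13); (7|13)=-1, (8|13)=-1; sign (−1)^0·-1^1·-1^1 = +1.
(a,b)_∞: sgn(-6006)=−, sgn(26)=+, so +1.
(a,b)_3: α=1, u≡2; β=2, v≡2 (mod 3); (2|3)=-1, (2|3)=-1; sign (−1)^0·-1^2·-1^1 = -1.
(a,b)_7: α=3, u≡3; β=4, v≡6 (mod 7); (3|7)=-1, (6|7)=-1; sign (−1)^0·-1^4·-1^3 = -1.
(a,b)_2: α=1, β=1; u≡5, v≡5 (mod 8); ε(u)ε(v)=0·0, αω(v)=1·1, βω(u)=1·1; sum ≡ 0  ⇒  +1.
(a,b)_5: α=2, u≡1; β=2, v≡4 (mod 5); (1|5)=+1, (4|5)=+1; sign (−1)^0·+1^2·+1^2 = +1.
(a,b)_11: α=3, u≡5; β=4, v≡5 (mod 11); (5|11)=+1, (5|11)=+1; sign (−1)^0·+1^4·+1^3 = +1.
|Ram(-6006, 26)| = 2, even; anisotropic at {3, 7}.

[3, 7]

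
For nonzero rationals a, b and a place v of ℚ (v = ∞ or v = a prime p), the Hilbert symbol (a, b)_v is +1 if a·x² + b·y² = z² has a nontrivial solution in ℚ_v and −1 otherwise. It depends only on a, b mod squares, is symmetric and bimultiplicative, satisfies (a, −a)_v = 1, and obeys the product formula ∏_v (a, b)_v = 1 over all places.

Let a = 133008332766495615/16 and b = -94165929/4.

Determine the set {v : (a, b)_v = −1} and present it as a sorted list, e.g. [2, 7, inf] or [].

(a, b) ≡ (15, -12441) mod (ℚ^×)²; places V = {2, 3, 5, 11, 13, 29, ∞}.
(a,b)_29: α=6, u≡15; β=3, v≡28 (mod 29); (15|29)=-1, (28|29)=+1; sign (−1)^0·-1^3·+1^6 = -1.
(a,b)_3: α=7, u≡2; β=3, v≡2 (mod 3); (2|3)=-1, (2|3)=-1; sign (−1)^1·-1^3·-1^7 = -1.
(a,b)_11: α=2, u≡1; β=1, v≡6 (mod 11); (1|11)=+1, (6|11)=-1; sign (−1)^0·+1^1·-1^2 = +1.
(a,b)_5: α=1, u≡3; β=0, v≡4 (mod 5); (3|5)=-1, (4|5)=+1; sign (−1)^0·-1^0·+1^1 = +1.
(a,b)_∞: sgn(15)=+, sgn(-12441)=−, so +1.
(a,b)_13: α=2, u≡7; β=1, v≡7 (mod 13); (7|13)=-1, (7|13)=-1; sign (−1)^0·-1^1·-1^2 = -1.
(a,b)_2: α=-4, β=-2; u≡7, v≡7 (mod 8); ε(u)ε(v)=1·1, αω(v)=-4·0, βω(u)=-2·0; sum ≡ 1  ⇒  -1.
Ram(15, -12441) = {2, 3, 13, 29}; no ℚ_2-point on the conic.

[2, 3, 13, 29]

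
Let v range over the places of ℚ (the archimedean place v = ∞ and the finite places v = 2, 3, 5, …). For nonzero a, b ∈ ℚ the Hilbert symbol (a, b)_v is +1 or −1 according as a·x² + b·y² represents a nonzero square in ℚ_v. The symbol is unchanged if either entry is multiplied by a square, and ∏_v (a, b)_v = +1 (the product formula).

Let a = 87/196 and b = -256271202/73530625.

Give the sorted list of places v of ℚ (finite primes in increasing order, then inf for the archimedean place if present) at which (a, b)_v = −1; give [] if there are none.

[2, 3, 11, 29]

(a, b) ≡ (87, -418) mod (ℚ^×)²; places V = {2, 3, 5, 7, 11, 19, 29, ∞}.
(a,b)_5: α=0, u≡2; β=-4, v≡2 (mod 5); (2|5)=-1, (2|5)=-1; sign (−1)^0·-1^-4·-1^0 = +1.
(a,b)_3: α=1, u≡2; β=6, v≡2 (mod 3); (2|3)=-1, (2|3)=-1; sign (−1)^0·-1^6·-1^1 = -1.
(a,b)_∞: sgn(87)=+, sgn(-418)=−, so +1.
(a,b)_11: α=0, u≡6; β=1, v≡8 (mod 11); (6|11)=-1, (8|11)=-1; sign (−1)^0·-1^1·-1^0 = -1.
(a,b)_2: α=-2, β=1; u≡7, v≡7 (mod 8); ε(u)ε(v)=1·1, αω(v)=-2·0, βω(u)=1·0; sum ≡ 1  ⇒  -1.
(a,b)_7: α=-2, u≡6; β=-6, v≡1 (mod 7); (6|7)=-1, (1|7)=+1; sign (−1)^0·-1^-6·+1^-2 = +1.
(a,b)_29: α=1, u≡12; β=2, v≡8 (mod 29); (12|29)=-1, (8|29)=-1; sign (−1)^0·-1^2·-1^1 = -1.
(a,b)_19: α=0, u≡5; β=1, v≡5 (mod 19); (5|19)=+1, (5|19)=+1; sign (−1)^0·+1^1·+1^0 = +1.
(87, -418 / ℚ) ramifies at {2, 3, 11, 29}: a division algebra.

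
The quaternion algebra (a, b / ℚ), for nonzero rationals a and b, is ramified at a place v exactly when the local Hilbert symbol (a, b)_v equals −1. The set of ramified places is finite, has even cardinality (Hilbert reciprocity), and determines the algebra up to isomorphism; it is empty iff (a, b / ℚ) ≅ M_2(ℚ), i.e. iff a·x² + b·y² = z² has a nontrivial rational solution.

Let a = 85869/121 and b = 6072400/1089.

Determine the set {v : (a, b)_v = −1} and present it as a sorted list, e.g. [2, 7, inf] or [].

[7, 19, 29, 47]

Mod squares: a ≡ 9541, b ≡ 15181. Check v ∈ {∞, 2, 3, 5, 7, 11, 17, 19, 29, 47}.
v=11: a=11^-2·(≡3), b=11^-2·(≡9) mod 11; (3|11)=+1, (9|11)=+1; (−1)^{-2·-2·5}·(+1)^-2·(+1)^-2 = +1.
v=47: a=47^1·(≡5), b=47^1·(≡29) mod 47; (5|47)=-1, (29|47)=-1; (−1)^{1·1·23}·(-1)^1·(-1)^1 = -1.
v=19: a=19^0·(≡12), b=19^1·(≡16) mod 19; (12|19)=-1, (16|19)=+1; (−1)^{0·1·9}·(-1)^1·(+1)^0 = -1.
v=17: a=17^0·(≡1), b=17^1·(≡13) mod 17; (1|17)=+1, (13|17)=+1; (−1)^{0·1·8}·(+1)^1·(+1)^0 = +1.
v=3: a=3^2·(≡1), b=3^-2·(≡1) mod 3; (1|3)=+1, (1|3)=+1; (−1)^{2·-2·1}·(+1)^-2·(+1)^2 = +1.
v=29: a=29^1·(≡18), b=29^0·(≡2) mod 29; (18|29)=-1, (2|29)=-1; (−1)^{1·0·14}·(-1)^0·(-1)^1 = -1.
v=∞: 9541 > 0 and 15181 > 0  ⇒  (a,b)_∞ = +1.
v=2: v_2(a)=0, v_2(b)=4; units ≡ 5, 5 (mod 8); ε·ε+αω+βω = 0·0+0·1+4·1 ≡ 0  ⇒  (a,b)_2 = +1.
v=5: a=5^0·(≡4), b=5^2·(≡4) mod 5; (4|5)=+1, (4|5)=+1; (−1)^{0·2·2}·(+1)^2·(+1)^0 = +1.
v=7: a=7^1·(≡5), b=7^0·(≡3) mod 7; (5|7)=-1, (3|7)=-1; (−1)^{1·0·3}·(-1)^0·(-1)^1 = -1.
(9541, 15181 / ℚ) ramifies at {7, 19, 29, 47}: a division algebra.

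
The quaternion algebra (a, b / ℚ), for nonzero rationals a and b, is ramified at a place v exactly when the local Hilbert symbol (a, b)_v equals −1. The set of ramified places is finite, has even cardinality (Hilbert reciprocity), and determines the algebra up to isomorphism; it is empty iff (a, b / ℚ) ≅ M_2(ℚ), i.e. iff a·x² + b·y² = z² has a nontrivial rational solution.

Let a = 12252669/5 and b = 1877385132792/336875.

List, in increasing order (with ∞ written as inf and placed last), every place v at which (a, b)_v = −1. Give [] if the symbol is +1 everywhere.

[3, 5]

Mod squares: a ≡ 2145, b ≡ 858. Check v ∈ {∞, 2, 3, 5, 7, 11, 13, 17}.
v=5: a=5^-1·(≡4), b=5^-4·(≡3) mod 5; (4|5)=+1, (3|5)=-1; (−1)^{-1·-4·2}·(+1)^-4·(-1)^-1 = -1.
v=∞: 2145 > 0 and 858 > 0  ⇒  (a,b)_∞ = +1.
v=11: a=11^1·(≡6), b=11^-1·(≡4) mod 11; (6|11)=-1, (4|11)=+1; (−1)^{1·-1·5}·(-1)^-1·(+1)^1 = +1.
v=2: v_2(a)=0, v_2(b)=3; units ≡ 1, 5 (mod 8); ε·ε+αω+βω = 0·0+0·1+3·0 ≡ 0  ⇒  (a,b)_2 = +1.
v=13: a=13^5·(≡4), b=13^5·(≡12) mod 13; (4|13)=+1, (12|13)=+1; (−1)^{5·5·6}·(+1)^5·(+1)^5 = +1.
v=17: a=17^0·(≡11), b=17^2·(≡13) mod 17; (11|17)=-1, (13|17)=+1; (−1)^{0·2·8}·(-1)^2·(+1)^0 = +1.
v=7: a=7^0·(≡6), b=7^-2·(≡1) mod 7; (6|7)=-1, (1|7)=+1; (−1)^{0·-2·3}·(-1)^-2·(+1)^0 = +1.
v=3: a=3^1·(≡1), b=3^7·(≡1) mod 3; (1|3)=+1, (1|3)=+1; (−1)^{1·7·1}·(+1)^7·(+1)^1 = -1.
|Ram(2145, 858)| = 2, even; anisotropic at {3, 5}.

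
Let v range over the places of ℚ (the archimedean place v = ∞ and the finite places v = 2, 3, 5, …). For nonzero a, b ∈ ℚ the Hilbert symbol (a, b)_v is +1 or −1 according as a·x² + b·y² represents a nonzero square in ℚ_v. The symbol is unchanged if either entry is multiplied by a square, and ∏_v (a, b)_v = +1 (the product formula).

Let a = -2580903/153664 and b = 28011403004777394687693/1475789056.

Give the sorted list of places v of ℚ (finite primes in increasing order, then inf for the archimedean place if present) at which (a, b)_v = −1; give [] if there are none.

(a, b) ≡ (-31863, 467249653) mod (ℚ^×)²; places V = {2, 3, 7, 13, 19, 29, 37, 41, 43, ∞}.
(a,b)_19: α=1, u≡15; β=3, v≡16 (mod 19); (15|19)=-1, (16|19)=+1; sign (−1)^1·-1^3·+1^1 = +1.
(a,b)_2: α=-6, β=-8; u≡1, v≡5 (mod 8); ε(u)ε(v)=0·0, αω(v)=-6·1, βω(u)=-8·0; sum ≡ 0  ⇒  +1.
(a,b)_7: α=-4, u≡4; β=-8, v≡3 (mod 7); (4|7)=+1, (3|7)=-1; sign (−1)^0·+1^-8·-1^-4 = +1.
(a,b)_∞: sgn(-31863)=−, sgn(467249653)=+, so +1.
(a,b)_37: α=0, u≡23; β=1, v≡4 (mod 37); (23|37)=-1, (4|37)=+1; sign (−1)^0·-1^1·+1^0 = -1.
(a,b)_41: α=0, u≡19; β=1, v≡26 (mod 41); (19|41)=-1, (26|41)=-1; sign (−1)^0·-1^1·-1^0 = -1.
(a,b)_3: α=5, u≡2; β=12, v≡1 (mod 3); (2|3)=-1, (1|3)=+1; sign (−1)^0·-1^12·+1^5 = +1.
(a,b)_29: α=0, u≡11; β=1, v≡4 (mod 29); (11|29)=-1, (4|29)=+1; sign (−1)^0·-1^1·+1^0 = -1.
(a,b)_13: α=1, u≡11; β=3, v≡5 (mod 13); (11|13)=-1, (5|13)=-1; sign (−1)^0·-1^3·-1^1 = +1.
(a,b)_43: α=1, u≡2; β=3, v≡26 (mod 43); (2|43)=-1, (26|43)=-1; sign (−1)^1·-1^3·-1^1 = -1.
(-31863, 467249653 / ℚ) ramifies at {29, 37, 41, 43}: a division algebra.

[29, 37, 41, 43]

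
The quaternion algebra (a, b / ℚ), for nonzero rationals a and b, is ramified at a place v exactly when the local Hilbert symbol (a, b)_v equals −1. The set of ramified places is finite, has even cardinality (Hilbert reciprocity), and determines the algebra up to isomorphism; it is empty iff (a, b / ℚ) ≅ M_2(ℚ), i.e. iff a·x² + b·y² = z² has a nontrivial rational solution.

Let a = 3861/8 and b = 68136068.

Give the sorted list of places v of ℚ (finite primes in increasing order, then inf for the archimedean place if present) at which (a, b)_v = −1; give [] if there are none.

[3, 11]

(a, b) ≡ (858, 17) mod (ℚ^×)²; places V = {2, 3, 7, 11, 13, 17, ∞}.
(a,b)_13: α=1, u≡3; β=2, v≡3 (mod 13); (3|13)=+1, (3|13)=+1; sign (−1)^0·+1^2·+1^1 = +1.
(a,b)_17: α=0, u≡13; β=1, v≡16 (mod 17); (13|17)=+1, (16|17)=+1; sign (−1)^0·+1^1·+1^0 = +1.
(a,b)_3: α=3, u≡1; β=0, v≡2 (mod 3); (1|3)=+1, (2|3)=-1; sign (−1)^0·+1^0·-1^3 = -1.
(a,b)_7: α=0, u≡4; β=2, v≡3 (mod 7); (4|7)=+1, (3|7)=-1; sign (−1)^0·+1^2·-1^0 = +1.
(a,b)_2: α=-3, β=2; u≡5, v≡1 (mod 8); ε(u)ε(v)=0·0, αω(v)=-3·0, βω(u)=2·1; sum ≡ 0  ⇒  +1.
(a,b)_∞: sgn(858)=+, sgn(17)=+, so +1.
(a,b)_11: α=1, u≡4; β=2, v≡7 (mod 11); (4|11)=+1, (7|11)=-1; sign (−1)^0·+1^2·-1^1 = -1.
(858, 17 / ℚ) ramifies at {3, 11}: a division algebra.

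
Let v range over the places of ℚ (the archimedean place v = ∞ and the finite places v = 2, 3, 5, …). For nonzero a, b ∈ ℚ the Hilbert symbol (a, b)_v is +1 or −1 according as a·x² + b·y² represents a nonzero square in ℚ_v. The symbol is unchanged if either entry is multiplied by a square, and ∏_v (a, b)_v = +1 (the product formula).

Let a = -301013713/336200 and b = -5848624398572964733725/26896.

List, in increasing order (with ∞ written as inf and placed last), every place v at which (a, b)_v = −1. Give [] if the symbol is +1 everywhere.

[11, inf]

Mod squares: a ≡ -34034, b ≡ -1309. Check v ∈ {∞, 2, 3, 5, 7, 11, 13, 17, 19, 41}.
v=2: v_2(a)=-3, v_2(b)=-4; units ≡ 7, 3 (mod 8); ε·ε+αω+βω = 1·1+-3·1+-4·0 ≡ 0  ⇒  (a,b)_2 = +1.
v=7: a=7^3·(≡5), b=7^7·(≡4) mod 7; (5|7)=-1, (4|7)=+1; (−1)^{3·7·3}·(-1)^7·(+1)^3 = +1.
v=19: a=19^2·(≡15), b=19^0·(≡3) mod 19; (15|19)=-1, (3|19)=-1; (−1)^{2·0·9}·(-1)^0·(-1)^2 = +1.
v=17: a=17^1·(≡15), b=17^3·(≡1) mod 17; (15|17)=+1, (1|17)=+1; (−1)^{1·3·8}·(+1)^3·(+1)^1 = +1.
v=3: a=3^0·(≡1), b=3^2·(≡2) mod 3; (1|3)=+1, (2|3)=-1; (−1)^{0·2·1}·(+1)^2·(-1)^0 = +1.
v=11: a=11^1·(≡10), b=11^3·(≡2) mod 11; (10|11)=-1, (2|11)=-1; (−1)^{1·3·5}·(-1)^3·(-1)^1 = -1.
v=13: a=13^1·(≡7), b=13^6·(≡10) mod 13; (7|13)=-1, (10|13)=+1; (−1)^{1·6·6}·(-1)^6·(+1)^1 = +1.
v=5: a=5^-2·(≡4), b=5^2·(≡1) mod 5; (4|5)=+1, (1|5)=+1; (−1)^{-2·2·2}·(+1)^2·(+1)^-2 = +1.
v=41: a=41^-2·(≡40), b=41^-2·(≡15) mod 41; (40|41)=+1, (15|41)=-1; (−1)^{-2·-2·20}·(+1)^-2·(-1)^-2 = +1.
v=∞: -34034 < 0 and -1309 < 0  ⇒  (a,b)_∞ = -1.
Ram(-34034, -1309) = {11, ∞}; no ℚ_11-point on the conic.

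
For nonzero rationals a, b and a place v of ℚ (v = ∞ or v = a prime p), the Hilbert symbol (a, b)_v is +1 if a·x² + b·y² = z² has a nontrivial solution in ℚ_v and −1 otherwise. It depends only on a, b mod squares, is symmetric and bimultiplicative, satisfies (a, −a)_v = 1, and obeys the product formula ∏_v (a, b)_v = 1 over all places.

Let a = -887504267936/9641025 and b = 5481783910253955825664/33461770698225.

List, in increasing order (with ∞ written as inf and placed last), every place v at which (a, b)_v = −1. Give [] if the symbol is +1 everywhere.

Mod squares: a ≡ -26, b ≡ 19. Check v ∈ {∞, 2, 3, 5, 11, 13, 17, 19, 23}.
v=11: a=11^2·(≡2), b=11^2·(≡10) mod 11; (2|11)=-1, (10|11)=-1; (−1)^{2·2·5}·(-1)^2·(-1)^2 = +1.
v=5: a=5^-2·(≡4), b=5^-2·(≡1) mod 5; (4|5)=+1, (1|5)=+1; (−1)^{-2·-2·2}·(+1)^-2·(+1)^-2 = +1.
v=3: a=3^-6·(≡1), b=3^-14·(≡1) mod 3; (1|3)=+1, (1|3)=+1; (−1)^{-6·-14·1}·(+1)^-14·(+1)^-6 = +1.
v=13: a=13^3·(≡2), b=13^6·(≡5) mod 13; (2|13)=-1, (5|13)=-1; (−1)^{3·6·6}·(-1)^6·(-1)^3 = -1.
v=17: a=17^2·(≡15), b=17^4·(≡1) mod 17; (15|17)=+1, (1|17)=+1; (−1)^{2·4·8}·(+1)^4·(+1)^2 = +1.
v=19: a=19^2·(≡3), b=19^3·(≡11) mod 19; (3|19)=-1, (11|19)=+1; (−1)^{2·3·9}·(-1)^3·(+1)^2 = -1.
v=23: a=23^-2·(≡20), b=23^-4·(≡14) mod 23; (20|23)=-1, (14|23)=-1; (−1)^{-2·-4·11}·(-1)^-4·(-1)^-2 = +1.
v=2: v_2(a)=5, v_2(b)=14; units ≡ 3, 3 (mod 8); ε·ε+αω+βω = 1·1+5·1+14·1 ≡ 0  ⇒  (a,b)_2 = +1.
v=∞: -26 < 0 and 19 > 0  ⇒  (a,b)_∞ = +1.
(-26, 19 / ℚ) ramifies at {13, 19}: a division algebra.

[13, 19]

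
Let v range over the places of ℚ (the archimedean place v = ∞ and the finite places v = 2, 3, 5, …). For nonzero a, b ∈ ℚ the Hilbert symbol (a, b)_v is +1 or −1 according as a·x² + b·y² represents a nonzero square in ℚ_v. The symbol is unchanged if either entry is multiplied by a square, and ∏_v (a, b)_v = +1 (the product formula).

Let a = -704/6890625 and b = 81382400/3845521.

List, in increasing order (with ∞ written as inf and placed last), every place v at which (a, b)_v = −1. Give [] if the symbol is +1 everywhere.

(a, b) ≡ (-11, 11) mod (ℚ^×)²; places V = {2, 3, 5, 7, 11, 17, 37, 53, ∞}.
(a,b)_3: α=-2, u≡1; β=0, v≡2 (mod 3); (1|3)=+1, (2|3)=-1; sign (−1)^0·+1^0·-1^-2 = +1.
(a,b)_37: α=0, u≡9; β=-2, v≡33 (mod 37); (9|37)=+1, (33|37)=+1; sign (−1)^0·+1^-2·+1^0 = +1.
(a,b)_11: α=1, u≡7; β=1, v≡1 (mod 11); (7|11)=-1, (1|11)=+1; sign (−1)^1·-1^1·+1^1 = +1.
(a,b)_53: α=0, u≡11; β=-2, v≡6 (mod 53); (11|53)=+1, (6|53)=+1; sign (−1)^0·+1^-2·+1^0 = +1.
(a,b)_2: α=6, β=10; u≡5, v≡3 (mod 8); ε(u)ε(v)=0·1, αω(v)=6·1, βω(u)=10·1; sum ≡ 0  ⇒  +1.
(a,b)_5: α=-6, u≡1; β=2, v≡1 (mod 5); (1|5)=+1, (1|5)=+1; sign (−1)^0·+1^2·+1^-6 = +1.
(a,b)_7: α=-2, u≡5; β=0, v≡1 (mod 7); (5|7)=-1, (1|7)=+1; sign (−1)^0·-1^0·+1^-2 = +1.
(a,b)_∞: sgn(-11)=−, sgn(11)=+, so +1.
(a,b)_17: α=0, u≡12; β=2, v≡6 (mod 17); (12|17)=-1, (6|17)=-1; sign (−1)^0·-1^2·-1^0 = +1.
Every local symbol is +1, so the conic -11·x² + 11·y² = z² has ℚ_v-points for all v and hence a ℚ-point; (a, b / ℚ) ≅ M_2(ℚ).

[]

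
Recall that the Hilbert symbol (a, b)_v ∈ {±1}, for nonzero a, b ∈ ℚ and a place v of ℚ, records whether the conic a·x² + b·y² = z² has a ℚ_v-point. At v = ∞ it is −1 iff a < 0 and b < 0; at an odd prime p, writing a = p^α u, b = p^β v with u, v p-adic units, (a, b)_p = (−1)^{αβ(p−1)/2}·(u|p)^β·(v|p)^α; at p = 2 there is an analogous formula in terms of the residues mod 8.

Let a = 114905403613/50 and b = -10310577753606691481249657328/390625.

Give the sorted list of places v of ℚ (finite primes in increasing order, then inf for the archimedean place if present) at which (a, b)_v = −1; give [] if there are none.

(a, b) ≡ (5576714, -5423) mod (ℚ^×)²; places V = {2, 3, 5, 7, 11, 13, 17, 29, 31, 37, ∞}.
(a,b)_5: α=-2, u≡4; β=-8, v≡2 (mod 5); (4|5)=+1, (2|5)=-1; sign (−1)^0·+1^-8·-1^-2 = +1.
(a,b)_3: α=0, u≡2; β=2, v≡1 (mod 3); (2|3)=-1, (1|3)=+1; sign (−1)^0·-1^2·+1^0 = +1.
(a,b)_17: α=1, u≡12; β=3, v≡16 (mod 17); (12|17)=-1, (16|17)=+1; sign (−1)^0·-1^3·+1^1 = -1.
(a,b)_7: α=2, u≡5; β=4, v≡1 (mod 7); (5|7)=-1, (1|7)=+1; sign (−1)^0·-1^4·+1^2 = +1.
(a,b)_11: α=1, u≡7; β=3, v≡2 (mod 11); (7|11)=-1, (2|11)=-1; sign (−1)^1·-1^3·-1^1 = -1.
(a,b)_2: α=-1, β=4; u≡5, v≡1 (mod 8); ε(u)ε(v)=0·0, αω(v)=-1·0, βω(u)=4·1; sum ≡ 0  ⇒  +1.
(a,b)_∞: sgn(5576714)=+, sgn(-5423)=−, so +1.
(a,b)_13: α=1, u≡1; β=2, v≡5 (mod 13); (1|13)=+1, (5|13)=-1; sign (−1)^0·+1^2·-1^1 = -1.
(a,b)_29: α=2, u≡26; β=5, v≡22 (mod 29); (26|29)=-1, (22|29)=+1; sign (−1)^0·-1^5·+1^2 = -1.
(a,b)_31: α=1, u≡28; β=2, v≡9 (mod 31); (28|31)=+1, (9|31)=+1; sign (−1)^0·+1^2·+1^1 = +1.
(a,b)_37: α=1, u≡34; β=2, v≡21 (mod 37); (34|37)=+1, (21|37)=+1; sign (−1)^0·+1^2·+1^1 = +1.
(5576714, -5423 / ℚ) ramifies at {11, 13, 17, 29}: a division algebra.

[11, 13, 17, 29]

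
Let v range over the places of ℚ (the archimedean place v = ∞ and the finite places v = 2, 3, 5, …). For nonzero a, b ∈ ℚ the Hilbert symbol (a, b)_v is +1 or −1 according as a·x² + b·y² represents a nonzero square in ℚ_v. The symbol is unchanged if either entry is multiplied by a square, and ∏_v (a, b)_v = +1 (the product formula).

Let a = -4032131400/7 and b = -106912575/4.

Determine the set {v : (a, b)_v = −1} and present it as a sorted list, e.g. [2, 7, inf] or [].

(a, b) ≡ (-238, -3927) mod (ℚ^×)²; places V = {2, 3, 5, 7, 11, 17, ∞}.
(a,b)_17: α=1, u≡3; β=1, v≡14 (mod 17); (3|17)=-1, (14|17)=-1; sign (−1)^0·-1^1·-1^1 = +1.
(a,b)_7: α=-1, u≡4; β=1, v≡3 (mod 7); (4|7)=+1, (3|7)=-1; sign (−1)^1·+1^1·-1^-1 = +1.
(a,b)_3: α=4, u≡2; β=3, v≡2 (mod 3); (2|3)=-1, (2|3)=-1; sign (−1)^0·-1^3·-1^4 = -1.
(a,b)_2: α=3, β=-2; u≡1, v≡1 (mod 8); ε(u)ε(v)=0·0, αω(v)=3·0, βω(u)=-2·0; sum ≡ 0  ⇒  +1.
(a,b)_11: α=4, u≡1; β=3, v≡2 (mod 11); (1|11)=+1, (2|11)=-1; sign (−1)^0·+1^3·-1^4 = +1.
(a,b)_∞: sgn(-238)=−, sgn(-3927)=−, so -1.
(a,b)_5: α=2, u≡2; β=2, v≡3 (mod 5); (2|5)=-1, (3|5)=-1; sign (−1)^0·-1^2·-1^2 = +1.
|Ram(-238, -3927)| = 2, even; anisotropic at {3, ∞}.

[3, inf]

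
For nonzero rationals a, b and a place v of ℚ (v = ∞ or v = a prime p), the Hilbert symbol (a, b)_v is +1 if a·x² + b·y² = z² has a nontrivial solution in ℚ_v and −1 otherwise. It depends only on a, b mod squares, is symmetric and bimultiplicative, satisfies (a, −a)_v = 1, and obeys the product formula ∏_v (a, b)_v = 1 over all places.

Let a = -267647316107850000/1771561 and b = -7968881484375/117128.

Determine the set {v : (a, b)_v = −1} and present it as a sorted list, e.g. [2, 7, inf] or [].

(a, b) ≡ (-1785, -30) mod (ℚ^×)²; places V = {2, 3, 5, 7, 11, 17, ∞}.
(a,b)_11: α=-6, u≡8; β=-4, v≡3 (mod 11); (8|11)=-1, (3|11)=+1; sign (−1)^0·-1^-4·+1^-6 = +1.
(a,b)_7: α=9, u≡1; β=6, v≡3 (mod 7); (1|7)=+1, (3|7)=-1; sign (−1)^0·+1^6·-1^9 = -1.
(a,b)_17: α=3, u≡5; β=2, v≡16 (mod 17); (5|17)=-1, (16|17)=+1; sign (−1)^0·-1^2·+1^3 = +1.
(a,b)_3: α=3, u≡2; β=1, v≡2 (mod 3); (2|3)=-1, (2|3)=-1; sign (−1)^1·-1^1·-1^3 = -1.
(a,b)_2: α=4, β=-3; u≡7, v≡1 (mod 8); ε(u)ε(v)=1·0, αω(v)=4·0, βω(u)=-3·0; sum ≡ 0  ⇒  +1.
(a,b)_5: α=5, u≡3; β=7, v≡4 (mod 5); (3|5)=-1, (4|5)=+1; sign (−1)^0·-1^7·+1^5 = -1.
(a,b)_∞: sgn(-1785)=−, sgn(-30)=−, so -1.
(-1785, -30 / ℚ) ramifies at {3, 5, 7, ∞}: a division algebra.

[3, 5, 7, inf]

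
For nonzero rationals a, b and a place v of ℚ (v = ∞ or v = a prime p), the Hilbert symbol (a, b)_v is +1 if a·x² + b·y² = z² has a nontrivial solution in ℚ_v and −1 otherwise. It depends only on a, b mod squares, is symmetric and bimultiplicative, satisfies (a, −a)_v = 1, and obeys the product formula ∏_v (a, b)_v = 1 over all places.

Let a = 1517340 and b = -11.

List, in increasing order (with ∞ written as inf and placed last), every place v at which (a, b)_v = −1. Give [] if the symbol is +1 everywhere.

[11, 19]

(a, b) ≡ (3135, -11) mod (ℚ^×)²; places V = {2, 3, 5, 11, 19, ∞}.
(a,b)_∞: sgn(3135)=+, sgn(-11)=−, so +1.
(a,b)_5: α=1, u≡3; β=0, v≡4 (mod 5); (3|5)=-1, (4|5)=+1; sign (−1)^0·-1^0·+1^1 = +1.
(a,b)_19: α=1, u≡3; β=0, v≡8 (mod 19); (3|19)=-1, (8|19)=-1; sign (−1)^0·-1^0·-1^1 = -1.
(a,b)_2: α=2, β=0; u≡7, v≡5 (mod 8); ε(u)ε(v)=1·0, αω(v)=2·1, βω(u)=0·0; sum ≡ 0  ⇒  +1.
(a,b)_11: α=3, u≡7; β=1, v≡10 (mod 11); (7|11)=-1, (10|11)=-1; sign (−1)^1·-1^1·-1^3 = -1.
(a,b)_3: α=1, u≡1; β=0, v≡1 (mod 3); (1|3)=+1, (1|3)=+1; sign (−1)^0·+1^0·+1^1 = +1.
|Ram(3135, -11)| = 2, even; anisotropic at {11, 19}.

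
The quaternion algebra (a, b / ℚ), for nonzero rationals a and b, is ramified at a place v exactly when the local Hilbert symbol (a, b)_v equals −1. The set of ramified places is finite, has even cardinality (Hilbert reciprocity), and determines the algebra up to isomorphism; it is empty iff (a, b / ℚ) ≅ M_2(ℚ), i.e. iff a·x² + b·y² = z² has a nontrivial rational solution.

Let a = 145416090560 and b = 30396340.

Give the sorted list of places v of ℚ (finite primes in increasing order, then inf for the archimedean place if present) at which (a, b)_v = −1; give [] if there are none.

[13, 17]

(a, b) ≡ (25415, 85) mod (ℚ^×)²; places V = {2, 5, 13, 17, 23, ∞}.
(a,b)_17: α=1, u≡9; β=1, v≡11 (mod 17); (9|17)=+1, (11|17)=-1; sign (−1)^0·+1^1·-1^1 = -1.
(a,b)_13: α=3, u≡7; β=2, v≡5 (mod 13); (7|13)=-1, (5|13)=-1; sign (−1)^0·-1^2·-1^3 = -1.
(a,b)_5: α=1, u≡2; β=1, v≡3 (mod 5); (2|5)=-1, (3|5)=-1; sign (−1)^0·-1^1·-1^1 = +1.
(a,b)_23: α=3, u≡6; β=2, v≡6 (mod 23); (6|23)=+1, (6|23)=+1; sign (−1)^0·+1^2·+1^3 = +1.
(a,b)_2: α=6, β=2; u≡7, v≡5 (mod 8); ε(u)ε(v)=1·0, αω(v)=6·1, βω(u)=2·0; sum ≡ 0  ⇒  +1.
(a,b)_∞: sgn(25415)=+, sgn(85)=+, so +1.
|Ram(25415, 85)| = 2, even; anisotropic at {13, 17}.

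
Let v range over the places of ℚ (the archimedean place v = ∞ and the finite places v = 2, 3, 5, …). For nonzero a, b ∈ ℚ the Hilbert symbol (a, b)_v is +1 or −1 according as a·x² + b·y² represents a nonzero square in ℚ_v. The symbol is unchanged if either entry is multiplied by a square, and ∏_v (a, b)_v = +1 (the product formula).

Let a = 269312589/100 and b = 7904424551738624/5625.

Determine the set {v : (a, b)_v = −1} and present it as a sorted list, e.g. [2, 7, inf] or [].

[17, 29]

(a, b) ≡ (35581, 29) mod (ℚ^×)²; places V = {2, 3, 5, 7, 13, 17, 23, 29, ∞}.
(a,b)_29: α=2, u≡12; β=3, v≡20 (mod 29); (12|29)=-1, (20|29)=+1; sign (−1)^0·-1^3·+1^2 = -1.
(a,b)_2: α=-2, β=8; u≡5, v≡5 (mod 8); ε(u)ε(v)=0·0, αω(v)=-2·1, βω(u)=8·1; sum ≡ 0  ⇒  +1.
(a,b)_23: α=1, u≡13; β=2, v≡4 (mod 23); (13|23)=+1, (4|23)=+1; sign (−1)^0·+1^2·+1^1 = +1.
(a,b)_7: α=1, u≡1; β=2, v≡1 (mod 7); (1|7)=+1, (1|7)=+1; sign (−1)^0·+1^2·+1^1 = +1.
(a,b)_∞: sgn(35581)=+, sgn(29)=+, so +1.
(a,b)_17: α=1, u≡13; β=2, v≡12 (mod 17); (13|17)=+1, (12|17)=-1; sign (−1)^0·+1^2·-1^1 = -1.
(a,b)_3: α=2, u≡1; β=-2, v≡2 (mod 3); (1|3)=+1, (2|3)=-1; sign (−1)^0·+1^-2·-1^2 = +1.
(a,b)_13: α=1, u≡11; β=2, v≡10 (mod 13); (11|13)=-1, (10|13)=+1; sign (−1)^0·-1^2·+1^1 = +1.
(a,b)_5: α=-2, u≡1; β=-4, v≡1 (mod 5); (1|5)=+1, (1|5)=+1; sign (−1)^0·+1^-4·+1^-2 = +1.
(35581, 29 / ℚ) ramifies at {17, 29}: a division algebra.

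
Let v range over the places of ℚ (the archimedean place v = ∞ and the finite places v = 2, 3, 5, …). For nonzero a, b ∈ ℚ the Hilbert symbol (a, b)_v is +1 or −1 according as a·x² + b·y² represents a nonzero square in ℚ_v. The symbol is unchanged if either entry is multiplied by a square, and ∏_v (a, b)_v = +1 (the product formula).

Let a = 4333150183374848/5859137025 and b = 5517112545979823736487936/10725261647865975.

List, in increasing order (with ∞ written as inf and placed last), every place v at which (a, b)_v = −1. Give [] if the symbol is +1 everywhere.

[23, 31]

(a, b) ≡ (17, 1426) mod (ℚ^×)²; places V = {2, 3, 5, 7, 11, 17, 23, 29, 31, ∞}.
(a,b)_3: α=-14, u≡2; β=-24, v≡1 (mod 3); (2|3)=-1, (1|3)=+1; sign (−1)^0·-1^-24·+1^-14 = +1.
(a,b)_7: α=-2, u≡3; β=-2, v≡5 (mod 7); (3|7)=-1, (5|7)=-1; sign (−1)^0·-1^-2·-1^-2 = +1.
(a,b)_29: α=2, u≡2; β=4, v≡13 (mod 29); (2|29)=-1, (13|29)=+1; sign (−1)^0·-1^4·+1^2 = +1.
(a,b)_31: α=0, u≡26; β=-1, v≡27 (mod 31); (26|31)=-1, (27|31)=-1; sign (−1)^0·-1^-1·-1^0 = -1.
(a,b)_17: α=3, u≡4; β=4, v≡15 (mod 17); (4|17)=+1, (15|17)=+1; sign (−1)^0·+1^4·+1^3 = +1.
(a,b)_23: α=2, u≡19; β=3, v≡16 (mod 23); (19|23)=-1, (16|23)=+1; sign (−1)^0·-1^3·+1^2 = -1.
(a,b)_11: α=2, u≡2; β=4, v≡8 (mod 11); (2|11)=-1, (8|11)=-1; sign (−1)^0·-1^4·-1^2 = +1.
(a,b)_2: α=14, β=19; u≡1, v≡1 (mod 8); ε(u)ε(v)=0·0, αω(v)=14·0, βω(u)=19·0; sum ≡ 0  ⇒  +1.
(a,b)_∞: sgn(17)=+, sgn(1426)=+, so +1.
(a,b)_5: α=-2, u≡3; β=-2, v≡4 (mod 5); (3|5)=-1, (4|5)=+1; sign (−1)^0·-1^-2·+1^-2 = +1.
(17, 1426 / ℚ) ramifies at {23, 31}: a division algebra.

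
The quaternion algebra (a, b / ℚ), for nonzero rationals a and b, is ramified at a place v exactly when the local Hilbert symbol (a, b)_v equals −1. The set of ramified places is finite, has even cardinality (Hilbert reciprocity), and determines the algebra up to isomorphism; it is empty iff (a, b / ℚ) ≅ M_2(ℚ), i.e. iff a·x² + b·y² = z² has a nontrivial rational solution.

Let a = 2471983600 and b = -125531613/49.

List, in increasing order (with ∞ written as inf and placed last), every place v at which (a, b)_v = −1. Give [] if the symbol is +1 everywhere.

Mod squares: a ≡ 17119, b ≡ -53. Check v ∈ {∞, 2, 3, 5, 7, 17, 19, 53}.
v=∞: 17119 > 0 and -53 < 0  ⇒  (a,b)_∞ = +1.
v=2: v_2(a)=4, v_2(b)=0; units ≡ 7, 3 (mod 8); ε·ε+αω+βω = 1·1+4·1+0·0 ≡ 1  ⇒  (a,b)_2 = -1.
v=3: a=3^0·(≡1), b=3^8·(≡1) mod 3; (1|3)=+1, (1|3)=+1; (−1)^{0·8·1}·(+1)^8·(+1)^0 = +1.
v=7: a=7^0·(≡2), b=7^-2·(≡3) mod 7; (2|7)=+1, (3|7)=-1; (−1)^{0·-2·3}·(+1)^-2·(-1)^0 = +1.
v=17: a=17^1·(≡8), b=17^0·(≡13) mod 17; (8|17)=+1, (13|17)=+1; (−1)^{1·0·8}·(+1)^0·(+1)^1 = +1.
v=53: a=53^1·(≡34), b=53^1·(≡1) mod 53; (34|53)=-1, (1|53)=+1; (−1)^{1·1·26}·(-1)^1·(+1)^1 = -1.
v=5: a=5^2·(≡4), b=5^0·(≡3) mod 5; (4|5)=+1, (3|5)=-1; (−1)^{2·0·2}·(+1)^0·(-1)^2 = +1.
v=19: a=19^3·(≡8), b=19^2·(≡16) mod 19; (8|19)=-1, (16|19)=+1; (−1)^{3·2·9}·(-1)^2·(+1)^3 = +1.
|Ram(17119, -53)| = 2, even; anisotropic at {2, 53}.

[2, 53]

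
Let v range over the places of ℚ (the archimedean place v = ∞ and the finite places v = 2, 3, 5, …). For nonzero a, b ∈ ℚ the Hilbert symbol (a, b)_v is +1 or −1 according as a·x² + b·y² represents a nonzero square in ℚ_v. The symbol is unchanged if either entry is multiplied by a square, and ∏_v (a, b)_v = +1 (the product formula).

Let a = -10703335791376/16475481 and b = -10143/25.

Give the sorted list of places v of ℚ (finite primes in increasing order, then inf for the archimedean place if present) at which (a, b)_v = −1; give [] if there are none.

(a, b) ≡ (-12121, -23) mod (ℚ^×)²; places V = {2, 3, 5, 7, 11, 17, 19, 23, 31, 41, ∞}.
(a,b)_31: α=1, u≡11; β=0, v≡1 (mod 31); (11|31)=-1, (1|31)=+1; sign (−1)^0·-1^0·+1^1 = +1.
(a,b)_19: α=2, u≡5; β=0, v≡10 (mod 19); (5|19)=+1, (10|19)=-1; sign (−1)^0·+1^0·-1^2 = +1.
(a,b)_41: α=-2, u≡13; β=0, v≡1 (mod 41); (13|41)=-1, (1|41)=+1; sign (−1)^0·-1^0·+1^-2 = +1.
(a,b)_5: α=0, u≡4; β=-2, v≡2 (mod 5); (4|5)=+1, (2|5)=-1; sign (−1)^0·+1^-2·-1^0 = +1.
(a,b)_11: α=-2, u≡1; β=0, v≡7 (mod 11); (1|11)=+1, (7|11)=-1; sign (−1)^0·+1^0·-1^-2 = +1.
(a,b)_23: α=3, u≡13; β=1, v≡21 (mod 23); (13|23)=+1, (21|23)=-1; sign (−1)^1·+1^1·-1^3 = +1.
(a,b)_7: α=0, u≡3; β=2, v≡6 (mod 7); (3|7)=-1, (6|7)=-1; sign (−1)^0·-1^2·-1^0 = +1.
(a,b)_∞: sgn(-12121)=−, sgn(-23)=−, so -1.
(a,b)_2: α=4, β=0; u≡7, v≡1 (mod 8); ε(u)ε(v)=1·0, αω(v)=4·0, βω(u)=0·0; sum ≡ 0  ⇒  +1.
(a,b)_17: α=3, u≡8; β=0, v≡5 (mod 17); (8|17)=+1, (5|17)=-1; sign (−1)^0·+1^0·-1^3 = -1.
(a,b)_3: α=-4, u≡2; β=2, v≡1 (mod 3); (2|3)=-1, (1|3)=+1; sign (−1)^0·-1^2·+1^-4 = +1.
(-12121, -23 / ℚ) ramifies at {17, ∞}: a division algebra.

[17, inf]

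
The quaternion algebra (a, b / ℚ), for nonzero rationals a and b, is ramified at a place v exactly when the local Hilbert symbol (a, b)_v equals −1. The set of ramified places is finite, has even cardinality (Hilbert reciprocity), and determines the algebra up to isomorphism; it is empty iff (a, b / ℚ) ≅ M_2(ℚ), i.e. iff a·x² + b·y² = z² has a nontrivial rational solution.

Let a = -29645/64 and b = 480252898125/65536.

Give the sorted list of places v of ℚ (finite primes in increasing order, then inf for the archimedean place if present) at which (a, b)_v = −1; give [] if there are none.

[5, 11]

Mod squares: a ≡ -5, b ≡ 77. Check v ∈ {∞, 2, 3, 5, 7, 11, 13}.
v=5: a=5^1·(≡4), b=5^4·(≡2) mod 5; (4|5)=+1, (2|5)=-1; (−1)^{1·4·2}·(+1)^4·(-1)^1 = -1.
v=∞: -5 < 0 and 77 > 0  ⇒  (a,b)_∞ = +1.
v=7: a=7^2·(≡4), b=7^1·(≡2) mod 7; (4|7)=+1, (2|7)=+1; (−1)^{2·1·3}·(+1)^1·(+1)^2 = +1.
v=11: a=11^2·(≡7), b=11^1·(≡6) mod 11; (7|11)=-1, (6|11)=-1; (−1)^{2·1·5}·(-1)^1·(-1)^2 = -1.
v=2: v_2(a)=-6, v_2(b)=-16; units ≡ 3, 5 (mod 8); ε·ε+αω+βω = 1·0+-6·1+-16·1 ≡ 0  ⇒  (a,b)_2 = +1.
v=3: a=3^0·(≡1), b=3^10·(≡2) mod 3; (1|3)=+1, (2|3)=-1; (−1)^{0·10·1}·(+1)^10·(-1)^0 = +1.
v=13: a=13^0·(≡5), b=13^2·(≡12) mod 13; (5|13)=-1, (12|13)=+1; (−1)^{0·2·6}·(-1)^2·(+1)^0 = +1.
(-5, 77 / ℚ) ramifies at {5, 11}: a division algebra.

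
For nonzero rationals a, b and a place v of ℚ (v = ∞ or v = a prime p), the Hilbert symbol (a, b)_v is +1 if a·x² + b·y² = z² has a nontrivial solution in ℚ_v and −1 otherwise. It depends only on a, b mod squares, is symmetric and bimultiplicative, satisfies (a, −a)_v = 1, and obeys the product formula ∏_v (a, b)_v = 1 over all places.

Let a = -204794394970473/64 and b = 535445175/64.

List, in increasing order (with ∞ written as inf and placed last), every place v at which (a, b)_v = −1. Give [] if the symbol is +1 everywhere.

[2, 3, 7, 17, 23, 29]

(a, b) ≡ (-2233, 22287) mod (ℚ^×)²; places V = {2, 3, 5, 7, 11, 17, 19, 23, 29, 31, ∞}.
(a,b)_17: α=0, u≡5; β=1, v≡15 (mod 17); (5|17)=-1, (15|17)=+1; sign (−1)^0·-1^1·+1^0 = -1.
(a,b)_29: α=1, u≡2; β=0, v≡18 (mod 29); (2|29)=-1, (18|29)=-1; sign (−1)^0·-1^0·-1^1 = -1.
(a,b)_19: α=2, u≡16; β=1, v≡18 (mod 19); (16|19)=+1, (18|19)=-1; sign (−1)^0·+1^1·-1^2 = +1.
(a,b)_7: α=3, u≡6; β=0, v≡6 (mod 7); (6|7)=-1, (6|7)=-1; sign (−1)^0·-1^0·-1^3 = -1.
(a,b)_5: α=0, u≡3; β=2, v≡3 (mod 5); (3|5)=-1, (3|5)=-1; sign (−1)^0·-1^2·-1^0 = +1.
(a,b)_3: α=4, u≡2; β=1, v≡1 (mod 3); (2|3)=-1, (1|3)=+1; sign (−1)^0·-1^1·+1^4 = -1.
(a,b)_2: α=-6, β=-6; u≡7, v≡7 (mod 8); ε(u)ε(v)=1·1, αω(v)=-6·0, βω(u)=-6·0; sum ≡ 1  ⇒  -1.
(a,b)_∞: sgn(-2233)=−, sgn(22287)=+, so +1.
(a,b)_11: α=3, u≡10; β=0, v≡5 (mod 11); (10|11)=-1, (5|11)=+1; sign (−1)^0·-1^0·+1^3 = +1.
(a,b)_31: α=0, u≡29; β=2, v≡6 (mod 31); (29|31)=-1, (6|31)=-1; sign (−1)^0·-1^2·-1^0 = +1.
(a,b)_23: α=2, u≡7; β=1, v≡6 (mod 23); (7|23)=-1, (6|23)=+1; sign (−1)^0·-1^1·+1^2 = -1.
(-2233, 22287 / ℚ) ramifies at {2, 3, 7, 17, 23, 29}: a division algebra.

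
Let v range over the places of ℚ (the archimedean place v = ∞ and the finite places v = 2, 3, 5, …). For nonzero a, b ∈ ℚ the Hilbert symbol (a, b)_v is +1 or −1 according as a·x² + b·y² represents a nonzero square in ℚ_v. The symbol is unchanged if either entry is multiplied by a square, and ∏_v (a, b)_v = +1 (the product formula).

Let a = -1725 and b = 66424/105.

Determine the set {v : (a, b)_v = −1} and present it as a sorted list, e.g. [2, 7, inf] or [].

(a, b) ≡ (-69, 4830) mod (ℚ^×)²; places V = {2, 3, 5, 7, 19, 23, ∞}.
(a,b)_19: α=0, u≡4; β=2, v≡7 (mod 19); (4|19)=+1, (7|19)=+1; sign (−1)^0·+1^2·+1^0 = +1.
(a,b)_23: α=1, u≡17; β=1, v≡1 (mod 23); (17|23)=-1, (1|23)=+1; sign (−1)^1·-1^1·+1^1 = +1.
(a,b)_2: α=0, β=3; u≡3, v≡7 (mod 8); ε(u)ε(v)=1·1, αω(v)=0·0, βω(u)=3·1; sum ≡ 0  ⇒  +1.
(a,b)_3: α=1, u≡1; β=-1, v≡2 (mod 3); (1|3)=+1, (2|3)=-1; sign (−1)^1·+1^-1·-1^1 = +1.
(a,b)_5: α=2, u≡1; β=-1, v≡4 (mod 5); (1|5)=+1, (4|5)=+1; sign (−1)^0·+1^-1·+1^2 = +1.
(a,b)_∞: sgn(-69)=−, sgn(4830)=+, so +1.
(a,b)_7: α=0, u≡4; β=-1, v≡1 (mod 7); (4|7)=+1, (1|7)=+1; sign (−1)^0·+1^-1·+1^0 = +1.
Ram(a, b) = ∅: the form -69·x² + 4830·y² − z² is isotropic over every ℚ_v, so by Hasse–Minkowski it is isotropic over ℚ.

[]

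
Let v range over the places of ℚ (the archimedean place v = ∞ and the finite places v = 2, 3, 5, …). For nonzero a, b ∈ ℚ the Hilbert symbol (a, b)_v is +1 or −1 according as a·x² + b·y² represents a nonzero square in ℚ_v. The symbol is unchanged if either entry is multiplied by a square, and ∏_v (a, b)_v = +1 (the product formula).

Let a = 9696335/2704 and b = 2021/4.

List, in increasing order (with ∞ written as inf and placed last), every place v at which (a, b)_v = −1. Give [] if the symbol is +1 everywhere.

(a, b) ≡ (80135, 2021) mod (ℚ^×)²; places V = {2, 5, 11, 13, 31, 43, 47, ∞}.
(a,b)_43: α=0, u≡33; β=1, v≡1 (mod 43); (33|43)=-1, (1|43)=+1; sign (−1)^0·-1^1·+1^0 = -1.
(a,b)_47: α=1, u≡46; β=1, v≡46 (mod 47); (46|47)=-1, (46|47)=-1; sign (−1)^1·-1^1·-1^1 = -1.
(a,b)_13: α=-2, u≡4; β=0, v≡8 (mod 13); (4|13)=+1, (8|13)=-1; sign (−1)^0·+1^0·-1^-2 = +1.
(a,b)_31: α=1, u≡17; β=0, v≡17 (mod 31); (17|31)=-1, (17|31)=-1; sign (−1)^0·-1^0·-1^1 = -1.
(a,b)_11: α=3, u≡4; β=0, v≡2 (mod 11); (4|11)=+1, (2|11)=-1; sign (−1)^0·+1^0·-1^3 = -1.
(a,b)_5: α=1, u≡3; β=0, v≡4 (mod 5); (3|5)=-1, (4|5)=+1; sign (−1)^0·-1^0·+1^1 = +1.
(a,b)_2: α=-4, β=-2; u≡7, v≡5 (mod 8); ε(u)ε(v)=1·0, αω(v)=-4·1, βω(u)=-2·0; sum ≡ 0  ⇒  +1.
(a,b)_∞: sgn(80135)=+, sgn(2021)=+, so +1.
|Ram(80135, 2021)| = 4, even; anisotropic at {11, 31, 43, 47}.

[11, 31, 43, 47]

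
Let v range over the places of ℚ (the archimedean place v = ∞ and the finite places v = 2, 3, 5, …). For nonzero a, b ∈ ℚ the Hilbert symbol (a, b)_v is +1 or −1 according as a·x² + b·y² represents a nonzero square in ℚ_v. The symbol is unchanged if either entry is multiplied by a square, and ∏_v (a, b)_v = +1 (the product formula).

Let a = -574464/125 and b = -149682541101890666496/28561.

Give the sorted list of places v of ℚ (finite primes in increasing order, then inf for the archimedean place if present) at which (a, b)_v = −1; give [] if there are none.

[3, 11, 17, inf]

(a, b) ≡ (-2805, -114) mod (ℚ^×)²; places V = {2, 3, 5, 11, 13, 17, 19, ∞}.
(a,b)_17: α=1, u≡12; β=4, v≡5 (mod 17); (12|17)=-1, (5|17)=-1; sign (−1)^0·-1^4·-1^1 = -1.
(a,b)_∞: sgn(-2805)=−, sgn(-114)=−, so -1.
(a,b)_19: α=0, u≡7; β=1, v≡3 (mod 19); (7|19)=+1, (3|19)=-1; sign (−1)^0·+1^1·-1^0 = +1.
(a,b)_13: α=0, u≡4; β=-4, v≡10 (mod 13); (4|13)=+1, (10|13)=+1; sign (−1)^0·+1^-4·+1^0 = +1.
(a,b)_11: α=1, u≡1; β=4, v≡6 (mod 11); (1|11)=+1, (6|11)=-1; sign (−1)^0·+1^4·-1^1 = -1.
(a,b)_2: α=10, β=31; u≡3, v≡7 (mod 8); ε(u)ε(v)=1·1, αω(v)=10·0, βω(u)=31·1; sum ≡ 0  ⇒  +1.
(a,b)_3: α=1, u≡1; β=1, v≡1 (mod 3); (1|3)=+1, (1|3)=+1; sign (−1)^1·+1^1·+1^1 = -1.
(a,b)_5: α=-3, u≡1; β=0, v≡4 (mod 5); (1|5)=+1, (4|5)=+1; sign (−1)^0·+1^0·+1^-3 = +1.
Ram(-2805, -114) = {3, 11, 17, ∞}; no ℚ_3-point on the conic.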